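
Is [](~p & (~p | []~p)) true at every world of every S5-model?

Not valid

Tableau for the negation ~[](~p & (~p | []~p)):
1. ~[](~p & (~p | []~p)), w0
2. ~(~p & (~p | []~p)), w1
3. ~(~p | []~p), w1
4. p, w1
5. ~[]~p, w1
6. p, w2
Accessibility: w0Rw0, w0Rw1, w0Rw2, w1Rw0, w1Rw1, w1Rw2, w2Rw0, w2Rw1, w2Rw2
The negation has an open branch (countermodel exists).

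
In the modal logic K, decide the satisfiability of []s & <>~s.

1. []s & <>~s, u
2. []s, u
3. <>~s, u
4. ~s, v
5. s, v
Accessibility: uRv
Branch closes: s and ~s both at v.
(One branch shown.) All branches close.

No, unsatisfiable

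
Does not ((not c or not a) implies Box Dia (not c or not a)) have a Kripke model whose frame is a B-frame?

1. not ((not c or not a) implies Box Dia (not c or not a)), u
2. not c or not a, u   [neg-implies-rule on 1]
3. not Box Dia (not c or not a), u   [neg-implies-rule on 1]
4. not a, u   [or-rule on 2 (branches; this branch)]
5. not Dia (not c or not a), v   [neg-Box-rule on 3: fresh world v, uRv]
6. not (not c or not a), u   [neg-Dia-rule on 5 via vRu]
7. c, u   [neg-or-rule on 6]
8. a, u   [neg-or-rule on 6]
Accessibility: uRu, uRv, vRu, vRv
Branch closes: a and not a both at u.
All branches of the tableau close; one closing branch shown above.

No, unsatisfiable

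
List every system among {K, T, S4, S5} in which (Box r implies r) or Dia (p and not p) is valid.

T, S4, S5

K-tableau for the negation not ((Box r implies r) or Dia (p and not p)):
1. not ((Box r implies r) or Dia (p and not p)), u
2. not (Box r implies r), u
3. not Dia (p and not p), u
4. Box r, u
5. not r, u
Complete open branch: countermodel on a K-frame, so not valid in K.
T-tableau for the negation not ((Box r implies r) or Dia (p and not p)):
1. not ((Box r implies r) or Dia (p and not p)), u
2. not (Box r implies r), u
3. not Dia (p and not p), u
4. Box r, u
5. not r, u
6. not (p and not p), u
7. r, u
Accessibility: uRu
Branch closes: r and not r both at u.
Every branch closes (one shown): valid in T, hence also in S4, S5 (every theorem of T is a theorem of S4 and S5).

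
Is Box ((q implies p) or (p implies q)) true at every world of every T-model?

Valid in T

Tableau for the negation not Box ((q implies p) or (p implies q)):
1. not Box ((q implies p) or (p implies q)), u
2. not ((q implies p) or (p implies q)), v   [neg-Box-rule on 1: fresh world v, uRv]
3. not (q implies p), v   [neg-or-rule on 2]
4. not (p implies q), v   [neg-or-rule on 2]
5. q, v   [neg-implies-rule on 3]
6. not p, v   [neg-implies-rule on 3]
7. p, v   [neg-implies-rule on 4]
8. not q, v   [neg-implies-rule on 4]
Accessibility: uRu, uRv, vRv
Branch closes: p and not p both at v.
Every branch of the negation's tableau closes; the branch above is one of them.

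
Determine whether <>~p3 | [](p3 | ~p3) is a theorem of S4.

Valid

Tableau for the negation ~(<>~p3 | [](p3 | ~p3)):
1. ~(<>~p3 | [](p3 | ~p3)), u
2. ~<>~p3, u
3. ~[](p3 | ~p3), u
4. p3, u
5. ~(p3 | ~p3), v
6. ~p3, v
7. p3, v
Accessibility: uRu, uRv, vRv
Branch closes: p3 and ~p3 both at v.
Every branch of the negation's tableau closes; the branch above is one of them.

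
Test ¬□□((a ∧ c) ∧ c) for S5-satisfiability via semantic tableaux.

Satisfiable

1. ¬□□((a ∧ c) ∧ c), u
2. ¬□((a ∧ c) ∧ c), v   [¬□-rule on 1: fresh world v, uRv]
3. ¬((a ∧ c) ∧ c), w   [¬□-rule on 2: fresh world w, vRw]
4. ¬c, w   [¬∧-rule on 3 (branches; this branch)]
Accessibility: uRu, uRv, uRw, vRu, vRv, vRw, wRu, wRv, wRw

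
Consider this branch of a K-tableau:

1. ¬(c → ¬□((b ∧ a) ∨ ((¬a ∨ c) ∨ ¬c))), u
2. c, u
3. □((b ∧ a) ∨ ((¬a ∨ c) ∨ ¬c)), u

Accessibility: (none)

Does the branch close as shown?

There is no literal clash: for every atom and world, at most one sign appears.

Not closed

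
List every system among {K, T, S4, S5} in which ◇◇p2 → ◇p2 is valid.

S4-tableau for the negation ¬(◇◇p2 → ◇p2):
1. ¬(◇◇p2 → ◇p2), w0
2. ◇◇p2, w0
3. ¬◇p2, w0
4. ¬p2, w0
5. ◇p2, w1
6. ¬p2, w1
7. p2, w2
8. ¬p2, w2
Accessibility: w0Rw0, w0Rw1, w0Rw2, w1Rw1, w1Rw2, w2Rw2
Branch closes: p2 and ¬p2 both at w2.
Every branch closes (one shown): valid in S4, hence also in S5 (every theorem of S4 is a theorem of S5).
T-tableau for the negation ¬(◇◇p2 → ◇p2):
1. ¬(◇◇p2 → ◇p2), w0
2. ◇◇p2, w0
3. ¬◇p2, w0
4. ¬p2, w0
5. ◇p2, w1
6. ¬p2, w1
7. p2, w2
Accessibility: w0Rw0, w0Rw1, w1Rw1, w1Rw2, w2Rw2
Complete open branch: countermodel on a T-frame, so not valid in T, nor in K (the same frame is also a K-frame).

S4, S5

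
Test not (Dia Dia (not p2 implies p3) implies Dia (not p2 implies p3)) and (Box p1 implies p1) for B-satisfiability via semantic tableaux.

Satisfiable

1. not (Dia Dia (not p2 implies p3) implies Dia (not p2 implies p3)) and (Box p1 implies p1), 0
2. not (Dia Dia (not p2 implies p3) implies Dia (not p2 implies p3)), 0   [and-rule on 1]
3. Box p1 implies p1, 0   [and-rule on 1]
4. Dia Dia (not p2 implies p3), 0   [neg-implies-rule on 2]
5. not Dia (not p2 implies p3), 0   [neg-implies-rule on 2]
6. not (not p2 implies p3), 0   [neg-Dia-rule on 5 via 0R0]
7. not p2, 0   [neg-implies-rule on 6]
8. not p3, 0   [neg-implies-rule on 6]
9. p1, 0   [implies-rule on 3 (branches; this branch)]
10. Dia (not p2 implies p3), 1   [Dia-rule on 4: fresh world 1, 0R1]
11. not (not p2 implies p3), 1   [neg-Dia-rule on 5 via 0R1]
12. not p2, 1   [neg-implies-rule on 11]
13. not p3, 1   [neg-implies-rule on 11]
14. not p2 implies p3, 2   [Dia-rule on 10: fresh world 2, 1R2]
15. p3, 2   [implies-rule on 14 (branches; this branch)]
Accessibility: 0R0, 0R1, 1R0, 1R1, 1R2, 2R1, 2R2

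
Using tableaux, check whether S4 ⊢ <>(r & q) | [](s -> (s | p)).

Valid

Tableau for the negation ~(<>(r & q) | [](s -> (s | p))):
1. ~(<>(r & q) | [](s -> (s | p))), w0
2. ~<>(r & q), w0
3. ~[](s -> (s | p)), w0
4. ~(r & q), w0
5. ~q, w0
6. ~(s -> (s | p)), w1
7. s, w1
8. ~(s | p), w1
9. ~s, w1
10. ~p, w1
Accessibility: w0Rw0, w0Rw1, w1Rw1
Branch closes: s and ~s both at w1.
Every branch of the negation's tableau closes; the branch above is one of them.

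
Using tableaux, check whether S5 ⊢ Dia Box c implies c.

Tableau for the negation not (Dia Box c implies c):
1. not (Dia Box c implies c), 0
2. Dia Box c, 0
3. not c, 0
4. Box c, 1
5. c, 0
Accessibility: 0R0, 0R1, 1R0, 1R1
Branch closes: c and not c both at 0.
All branches of the negation close; one closing branch shown above.

Yes, valid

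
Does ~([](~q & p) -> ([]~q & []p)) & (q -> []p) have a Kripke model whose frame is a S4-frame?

1. ~([](~q & p) -> ([]~q & []p)) & (q -> []p), u
2. ~([](~q & p) -> ([]~q & []p)), u   [&-rule on 1]
3. q -> []p, u   [&-rule on 1]
4. [](~q & p), u   [~->-rule on 2]
5. ~([]~q & []p), u   [~->-rule on 2]
6. ~q & p, u   [[]-rule on 4 via uRu]
7. ~q, u   [&-rule on 6]
8. p, u   [&-rule on 6]
9. []p, u   [->-rule on 3 (branches; this branch)]
10. ~[]p, u   [~&-rule on 5 (branches; this branch)]
11. ~p, v   [~[]-rule on 10: fresh world v, uRv]
12. ~q & p, v   [[]-rule on 4 via uRv]
13. ~q, v   [&-rule on 12]
14. p, v   [&-rule on 12]
Accessibility: uRu, uRv, vRv
Branch closes: p and ~p both at v.
All branches of the tableau close; one closing branch shown above.

No, unsatisfiable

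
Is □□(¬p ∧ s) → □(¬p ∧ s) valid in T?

Tableau for the negation ¬(□□(¬p ∧ s) → □(¬p ∧ s)):
1. ¬(□□(¬p ∧ s) → □(¬p ∧ s)), w0
2. □□(¬p ∧ s), w0
3. ¬□(¬p ∧ s), w0
4. □(¬p ∧ s), w0
5. ¬p ∧ s, w0
6. ¬p, w0
7. s, w0
8. ¬(¬p ∧ s), w1
9. □(¬p ∧ s), w1
10. ¬p ∧ s, w1
11. ¬p, w1
12. s, w1
13. ¬s, w1
Accessibility: w0Rw0, w0Rw1, w1Rw1
Branch closes: s and ¬s both at w1.
Every branch of the negation's tableau closes; the branch above is one of them.

Valid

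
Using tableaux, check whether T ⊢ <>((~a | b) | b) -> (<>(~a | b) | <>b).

Tableau for the negation ~(<>((~a | b) | b) -> (<>(~a | b) | <>b)):
1. ~(<>((~a | b) | b) -> (<>(~a | b) | <>b)), 0
2. <>((~a | b) | b), 0   [~->-rule on 1]
3. ~(<>(~a | b) | <>b), 0   [~->-rule on 1]
4. ~<>(~a | b), 0   [~|-rule on 3]
5. ~<>b, 0   [~|-rule on 3]
6. ~(~a | b), 0   [~<>-rule on 4 via 0R0]
7. a, 0   [~|-rule on 6]
8. ~b, 0   [~|-rule on 6]
9. (~a | b) | b, 1   [<>-rule on 2: fresh world 1, 0R1]
10. ~(~a | b), 1   [~<>-rule on 4 via 0R1]
11. a, 1   [~|-rule on 10]
12. ~b, 1   [~|-rule on 10]
13. ~a | b, 1   [|-rule on 9 (branches; this branch)]
14. b, 1   [|-rule on 13 (branches; this branch)]
Accessibility: 0R0, 0R1, 1R1
Branch closes: b and ~b both at 1.
All branches of the negation close; one closing branch shown above.

Yes, valid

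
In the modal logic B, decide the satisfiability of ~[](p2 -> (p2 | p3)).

1. ~[](p2 -> (p2 | p3)), u
2. ~(p2 -> (p2 | p3)), v
3. p2, v
4. ~(p2 | p3), v
5. ~p2, v
6. ~p3, v
Accessibility: uRu, uRv, vRu, vRv
Branch closes: p2 and ~p2 both at v.
(One branch shown.) All branches close.

No, unsatisfiable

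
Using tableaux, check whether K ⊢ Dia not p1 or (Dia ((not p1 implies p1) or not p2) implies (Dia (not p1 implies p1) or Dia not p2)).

Tableau for the negation not (Dia not p1 or (Dia ((not p1 implies p1) or not p2) implies (Dia (not p1 implies p1) or Dia not p2))):
1. not (Dia not p1 or (Dia ((not p1 implies p1) or not p2) implies (Dia (not p1 implies p1) or Dia not p2))), 0
2. not Dia not p1, 0
3. not (Dia ((not p1 implies p1) or not p2) implies (Dia (not p1 implies p1) or Dia not p2)), 0
4. Dia ((not p1 implies p1) or not p2), 0
5. not (Dia (not p1 implies p1) or Dia not p2), 0
6. not Dia (not p1 implies p1), 0
7. not Dia not p2, 0
8. (not p1 implies p1) or not p2, 1
9. p1, 1
10. not (not p1 implies p1), 1
11. not p1, 1
Accessibility: 0R1
Branch closes: p1 and not p1 both at 1.
Every branch of the negation's tableau closes; the branch above is one of them.

Valid in K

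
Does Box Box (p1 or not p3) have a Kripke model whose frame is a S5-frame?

Satisfiable (open branch found)

1. Box Box (p1 or not p3), u
2. Box (p1 or not p3), u
3. p1 or not p3, u
4. not p3, u
Accessibility: uRu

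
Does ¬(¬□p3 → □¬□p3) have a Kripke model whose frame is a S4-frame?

1. ¬(¬□p3 → □¬□p3), w0
2. ¬□p3, w0
3. ¬□¬□p3, w0
4. ¬p3, w1
5. □p3, w2
6. p3, w2
Accessibility: w0Rw0, w0Rw1, w0Rw2, w1Rw1, w2Rw2

Satisfiable (open branch found)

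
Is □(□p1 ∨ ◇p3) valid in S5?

No, not valid

Tableau for the negation ¬□(□p1 ∨ ◇p3):
1. ¬□(□p1 ∨ ◇p3), 0
2. ¬(□p1 ∨ ◇p3), 1
3. ¬□p1, 1
4. ¬◇p3, 1
5. ¬p3, 0
6. ¬p3, 1
7. ¬p1, 2
8. ¬p3, 2
Accessibility: 0R0, 0R1, 0R2, 1R0, 1R1, 1R2, 2R0, 2R1, 2R2
The negation has an open branch (countermodel exists).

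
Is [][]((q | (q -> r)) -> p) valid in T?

No, not valid

Tableau for the negation ~[][]((q | (q -> r)) -> p):
1. ~[][]((q | (q -> r)) -> p), u
2. ~[]((q | (q -> r)) -> p), v   [~[]-rule on 1: fresh world v, uRv]
3. ~((q | (q -> r)) -> p), w   [~[]-rule on 2: fresh world w, vRw]
4. q | (q -> r), w   [~->-rule on 3]
5. ~p, w   [~->-rule on 3]
6. q -> r, w   [|-rule on 4 (branches; this branch)]
7. r, w   [->-rule on 6 (branches; this branch)]
Accessibility: uRu, uRv, vRv, vRw, wRw
The negation has an open branch (countermodel exists).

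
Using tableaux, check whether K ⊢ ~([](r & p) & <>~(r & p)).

Valid

Tableau for the negation [](r & p) & <>~(r & p):
1. [](r & p) & <>~(r & p), w0
2. [](r & p), w0
3. <>~(r & p), w0
4. ~(r & p), w1
5. r & p, w1
6. r, w1
7. p, w1
8. ~p, w1
Accessibility: w0Rw1
Branch closes: p and ~p both at w1.
Every branch of the negation's tableau closes; the branch above is one of them.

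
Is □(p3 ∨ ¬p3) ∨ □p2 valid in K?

Yes, valid

Tableau for the negation ¬(□(p3 ∨ ¬p3) ∨ □p2):
1. ¬(□(p3 ∨ ¬p3) ∨ □p2), w0
2. ¬□(p3 ∨ ¬p3), w0
3. ¬□p2, w0
4. ¬(p3 ∨ ¬p3), w1
5. ¬p3, w1
6. p3, w1
Accessibility: w0Rw1
Branch closes: p3 and ¬p3 both at w1.
All branches of the negation close; one closing branch shown above.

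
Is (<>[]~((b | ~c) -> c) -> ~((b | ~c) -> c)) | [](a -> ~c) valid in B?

Valid

Tableau for the negation ~((<>[]~((b | ~c) -> c) -> ~((b | ~c) -> c)) | [](a -> ~c)):
1. ~((<>[]~((b | ~c) -> c) -> ~((b | ~c) -> c)) | [](a -> ~c)), 0
2. ~(<>[]~((b | ~c) -> c) -> ~((b | ~c) -> c)), 0
3. ~[](a -> ~c), 0
4. <>[]~((b | ~c) -> c), 0
5. (b | ~c) -> c, 0
6. ~(b | ~c), 0
7. ~b, 0
8. c, 0
9. ~(a -> ~c), 1
10. a, 1
11. c, 1
12. []~((b | ~c) -> c), 2
13. ~((b | ~c) -> c), 0
14. b | ~c, 0
15. ~c, 0
Accessibility: 0R0, 0R1, 0R2, 1R0, 1R1, 2R0, 2R2
Branch closes: c and ~c both at 0.
Every branch of the negation's tableau closes; the branch above is one of them.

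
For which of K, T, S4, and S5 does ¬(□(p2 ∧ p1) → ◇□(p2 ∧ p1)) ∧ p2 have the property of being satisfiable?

K

K-tableau for the formula:
1. ¬(□(p2 ∧ p1) → ◇□(p2 ∧ p1)) ∧ p2, u
2. ¬(□(p2 ∧ p1) → ◇□(p2 ∧ p1)), u   [∧-rule on 1]
3. p2, u   [∧-rule on 1]
4. □(p2 ∧ p1), u   [¬→-rule on 2]
5. ¬◇□(p2 ∧ p1), u   [¬→-rule on 2]
Complete open branch: satisfiable in K.
T-tableau for the formula:
1. ¬(□(p2 ∧ p1) → ◇□(p2 ∧ p1)) ∧ p2, u
2. ¬(□(p2 ∧ p1) → ◇□(p2 ∧ p1)), u   [∧-rule on 1]
3. p2, u   [∧-rule on 1]
4. □(p2 ∧ p1), u   [¬→-rule on 2]
5. ¬◇□(p2 ∧ p1), u   [¬→-rule on 2]
6. p2 ∧ p1, u   [□-rule on 4 via uRu]
7. p1, u   [∧-rule on 6]
8. ¬□(p2 ∧ p1), u   [¬◇-rule on 5 via uRu]
9. ¬(p2 ∧ p1), v   [¬□-rule on 8: fresh world v, uRv]
10. p2 ∧ p1, v   [□-rule on 4 via uRv]
11. p2, v   [∧-rule on 10]
12. p1, v   [∧-rule on 10]
13. ¬□(p2 ∧ p1), v   [¬◇-rule on 5 via uRv]
14. ¬p1, v   [¬∧-rule on 9 (branches; this branch)]
Accessibility: uRu, uRv, vRv
Branch closes: p1 and ¬p1 both at v.
Every branch closes (one shown): unsatisfiable in T, hence also in S4, S5 (every S4/S5-frame is a T-frame).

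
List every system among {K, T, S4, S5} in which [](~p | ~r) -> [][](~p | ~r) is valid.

S4, S5

S4-tableau for the negation ~([](~p | ~r) -> [][](~p | ~r)):
1. ~([](~p | ~r) -> [][](~p | ~r)), u
2. [](~p | ~r), u   [~->-rule on 1]
3. ~[][](~p | ~r), u   [~->-rule on 1]
4. ~p | ~r, u   [[]-rule on 2 via uRu]
5. ~r, u   [|-rule on 4 (branches; this branch)]
6. ~[](~p | ~r), v   [~[]-rule on 3: fresh world v, uRv]
7. ~p | ~r, v   [[]-rule on 2 via uRv]
8. ~r, v   [|-rule on 7 (branches; this branch)]
9. ~(~p | ~r), w   [~[]-rule on 6: fresh world w, vRw]
10. p, w   [~|-rule on 9]
11. r, w   [~|-rule on 9]
12. ~p | ~r, w   [[]-rule on 2 via uRw]
13. ~r, w   [|-rule on 12 (branches; this branch)]
Accessibility: uRu, uRv, uRw, vRv, vRw, wRw
Branch closes: r and ~r both at w.
Every branch closes (one shown): valid in S4, hence also in S5 (every theorem of S4 is a theorem of S5).
T-tableau for the negation ~([](~p | ~r) -> [][](~p | ~r)):
1. ~([](~p | ~r) -> [][](~p | ~r)), u
2. [](~p | ~r), u   [~->-rule on 1]
3. ~[][](~p | ~r), u   [~->-rule on 1]
4. ~p | ~r, u   [[]-rule on 2 via uRu]
5. ~r, u   [|-rule on 4 (branches; this branch)]
6. ~[](~p | ~r), v   [~[]-rule on 3: fresh world v, uRv]
7. ~p | ~r, v   [[]-rule on 2 via uRv]
8. ~r, v   [|-rule on 7 (branches; this branch)]
9. ~(~p | ~r), w   [~[]-rule on 6: fresh world w, vRw]
10. p, w   [~|-rule on 9]
11. r, w   [~|-rule on 9]
Accessibility: uRu, uRv, vRv, vRw, wRw
Complete open branch: countermodel on a T-frame, so not valid in T, nor in K (the same frame is also a K-frame).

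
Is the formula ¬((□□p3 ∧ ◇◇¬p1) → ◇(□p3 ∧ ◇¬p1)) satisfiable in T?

1. ¬((□□p3 ∧ ◇◇¬p1) → ◇(□p3 ∧ ◇¬p1)), u
2. □□p3 ∧ ◇◇¬p1, u
3. ¬◇(□p3 ∧ ◇¬p1), u
4. □□p3, u
5. ◇◇¬p1, u
6. ¬(□p3 ∧ ◇¬p1), u
7. □p3, u
8. p3, u
9. ¬◇¬p1, u
10. p1, u
11. ◇¬p1, v
12. ¬(□p3 ∧ ◇¬p1), v
13. □p3, v
14. p3, v
15. p1, v
16. ¬□p3, v
17. ¬p1, w
18. p3, w
19. ¬p3, x
20. p3, x
Accessibility: uRu, uRv, vRv, vRw, vRx, wRw, xRx
Branch closes: p3 and ¬p3 both at x.
Every branch closes; the branch above is one of them.

Unsatisfiable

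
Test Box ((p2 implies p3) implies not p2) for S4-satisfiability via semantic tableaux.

Satisfiable (open branch found)

1. Box ((p2 implies p3) implies not p2), w0
2. (p2 implies p3) implies not p2, w0
3. not p2, w0
Accessibility: w0Rw0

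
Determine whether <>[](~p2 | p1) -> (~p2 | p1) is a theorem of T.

Invalid (countermodel exists)

Tableau for the negation ~(<>[](~p2 | p1) -> (~p2 | p1)):
1. ~(<>[](~p2 | p1) -> (~p2 | p1)), w0
2. <>[](~p2 | p1), w0
3. ~(~p2 | p1), w0
4. p2, w0
5. ~p1, w0
6. [](~p2 | p1), w1
7. ~p2 | p1, w1
8. p1, w1
Accessibility: w0Rw0, w0Rw1, w1Rw1
The negation has an open branch (countermodel exists).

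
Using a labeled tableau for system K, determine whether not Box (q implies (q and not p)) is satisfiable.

1. not Box (q implies (q and not p)), u
2. not (q implies (q and not p)), v
3. q, v
4. not (q and not p), v
5. p, v
Accessibility: uRv

Satisfiable (open branch found)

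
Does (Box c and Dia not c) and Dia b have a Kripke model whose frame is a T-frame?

Unsatisfiable

1. (Box c and Dia not c) and Dia b, w0
2. Box c and Dia not c, w0
3. Dia b, w0
4. Box c, w0
5. Dia not c, w0
6. c, w0
7. b, w1
8. c, w1
9. not c, w2
10. c, w2
Accessibility: w0Rw0, w0Rw1, w0Rw2, w1Rw1, w2Rw2
Branch closes: c and not c both at w2.
All branches of the tableau close; one closing branch shown above.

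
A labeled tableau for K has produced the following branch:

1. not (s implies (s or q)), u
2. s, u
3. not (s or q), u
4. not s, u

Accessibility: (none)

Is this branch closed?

Both s and not s appear at u.

Closed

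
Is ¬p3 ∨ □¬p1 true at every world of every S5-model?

Invalid (countermodel exists)

Tableau for the negation ¬(¬p3 ∨ □¬p1):
1. ¬(¬p3 ∨ □¬p1), 0
2. p3, 0
3. ¬□¬p1, 0
4. p1, 1
Accessibility: 0R0, 0R1, 1R0, 1R1
The negation has an open branch (countermodel exists).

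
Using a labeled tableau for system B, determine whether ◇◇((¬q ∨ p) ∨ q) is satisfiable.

1. ◇◇((¬q ∨ p) ∨ q), w0
2. ◇((¬q ∨ p) ∨ q), w1
3. (¬q ∨ p) ∨ q, w2
4. q, w2
Accessibility: w0Rw0, w0Rw1, w1Rw0, w1Rw1, w1Rw2, w2Rw1, w2Rw2

Satisfiable (open branch found)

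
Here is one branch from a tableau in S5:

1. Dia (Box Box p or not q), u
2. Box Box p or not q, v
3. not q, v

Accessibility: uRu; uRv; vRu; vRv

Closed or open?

There is no literal clash: for every atom and world, at most one sign appears.

Open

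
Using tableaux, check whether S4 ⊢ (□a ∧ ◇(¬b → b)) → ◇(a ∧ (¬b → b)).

Valid

Tableau for the negation ¬((□a ∧ ◇(¬b → b)) → ◇(a ∧ (¬b → b))):
1. ¬((□a ∧ ◇(¬b → b)) → ◇(a ∧ (¬b → b))), w0
2. □a ∧ ◇(¬b → b), w0   [¬→-rule on 1]
3. ¬◇(a ∧ (¬b → b)), w0   [¬→-rule on 1]
4. □a, w0   [∧-rule on 2]
5. ◇(¬b → b), w0   [∧-rule on 2]
6. ¬(a ∧ (¬b → b)), w0   [¬◇-rule on 3 via w0Rw0]
7. a, w0   [□-rule on 4 via w0Rw0]
8. ¬(¬b → b), w0   [¬∧-rule on 6 (branches; this branch)]
9. ¬b, w0   [¬→-rule on 8]
10. ¬b → b, w1   [◇-rule on 5: fresh world w1, w0Rw1]
11. ¬(a ∧ (¬b → b)), w1   [¬◇-rule on 3 via w0Rw1]
12. a, w1   [□-rule on 4 via w0Rw1]
13. b, w1   [→-rule on 10 (branches; this branch)]
14. ¬(¬b → b), w1   [¬∧-rule on 11 (branches; this branch)]
15. ¬b, w1   [¬→-rule on 14]
Accessibility: w0Rw0, w0Rw1, w1Rw1
Branch closes: b and ¬b both at w1.
Every branch of the negation's tableau closes; the branch above is one of them.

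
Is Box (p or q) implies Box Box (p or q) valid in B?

Tableau for the negation not (Box (p or q) implies Box Box (p or q)):
1. not (Box (p or q) implies Box Box (p or q)), 0
2. Box (p or q), 0
3. not Box Box (p or q), 0
4. p or q, 0
5. q, 0
6. not Box (p or q), 1
7. p or q, 1
8. q, 1
9. not (p or q), 2
10. not p, 2
11. not q, 2
Accessibility: 0R0, 0R1, 1R0, 1R1, 1R2, 2R1, 2R2
The negation has an open branch (countermodel exists).

Invalid (countermodel exists)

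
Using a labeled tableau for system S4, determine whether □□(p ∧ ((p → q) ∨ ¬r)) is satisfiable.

1. □□(p ∧ ((p → q) ∨ ¬r)), 0
2. □(p ∧ ((p → q) ∨ ¬r)), 0
3. p ∧ ((p → q) ∨ ¬r), 0
4. p, 0
5. (p → q) ∨ ¬r, 0
6. ¬r, 0
Accessibility: 0R0

Yes, satisfiable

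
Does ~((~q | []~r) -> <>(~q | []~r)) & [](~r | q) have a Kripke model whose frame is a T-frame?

Unsatisfiable (every branch closes)

1. ~((~q | []~r) -> <>(~q | []~r)) & [](~r | q), 0
2. ~((~q | []~r) -> <>(~q | []~r)), 0   [&-rule on 1]
3. [](~r | q), 0   [&-rule on 1]
4. ~q | []~r, 0   [~->-rule on 2]
5. ~<>(~q | []~r), 0   [~->-rule on 2]
6. ~r | q, 0   [[]-rule on 3 via 0R0]
7. ~(~q | []~r), 0   [~<>-rule on 5 via 0R0]
8. q, 0   [~|-rule on 7]
9. ~[]~r, 0   [~|-rule on 7]
10. []~r, 0   [|-rule on 4 (branches; this branch)]
11. ~r, 0   [[]-rule on 10 via 0R0]
12. r, 1   [~[]-rule on 9: fresh world 1, 0R1]
13. ~r | q, 1   [[]-rule on 3 via 0R1]
14. ~(~q | []~r), 1   [~<>-rule on 5 via 0R1]
15. q, 1   [~|-rule on 14]
16. ~[]~r, 1   [~|-rule on 14]
17. ~r, 1   [[]-rule on 10 via 0R1]
Accessibility: 0R0, 0R1, 1R1
Branch closes: r and ~r both at 1.
Every branch closes; the branch above is one of them.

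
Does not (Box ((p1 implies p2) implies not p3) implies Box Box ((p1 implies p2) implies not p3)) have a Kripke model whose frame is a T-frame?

1. not (Box ((p1 implies p2) implies not p3) implies Box Box ((p1 implies p2) implies not p3)), 0
2. Box ((p1 implies p2) implies not p3), 0
3. not Box Box ((p1 implies p2) implies not p3), 0
4. (p1 implies p2) implies not p3, 0
5. not p3, 0
6. not Box ((p1 implies p2) implies not p3), 1
7. (p1 implies p2) implies not p3, 1
8. not p3, 1
9. not ((p1 implies p2) implies not p3), 2
10. p1 implies p2, 2
11. p3, 2
12. p2, 2
Accessibility: 0R0, 0R1, 1R1, 1R2, 2R2

Yes, satisfiable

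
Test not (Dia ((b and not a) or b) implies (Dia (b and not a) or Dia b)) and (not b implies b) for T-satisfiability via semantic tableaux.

No, unsatisfiable

1. not (Dia ((b and not a) or b) implies (Dia (b and not a) or Dia b)) and (not b implies b), w0
2. not (Dia ((b and not a) or b) implies (Dia (b and not a) or Dia b)), w0
3. not b implies b, w0
4. Dia ((b and not a) or b), w0
5. not (Dia (b and not a) or Dia b), w0
6. not Dia (b and not a), w0
7. not Dia b, w0
8. not (b and not a), w0
9. not b, w0
10. b, w0
Accessibility: w0Rw0
Branch closes: b and not b both at w0.
(One branch shown.) All branches close.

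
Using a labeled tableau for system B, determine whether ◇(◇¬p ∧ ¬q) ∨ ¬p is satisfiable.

Yes, satisfiable

1. ◇(◇¬p ∧ ¬q) ∨ ¬p, u
2. ¬p, u
Accessibility: uRu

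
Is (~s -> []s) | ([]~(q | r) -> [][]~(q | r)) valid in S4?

Yes, valid

Tableau for the negation ~((~s -> []s) | ([]~(q | r) -> [][]~(q | r))):
1. ~((~s -> []s) | ([]~(q | r) -> [][]~(q | r))), w0
2. ~(~s -> []s), w0
3. ~([]~(q | r) -> [][]~(q | r)), w0
4. ~s, w0
5. ~[]s, w0
6. []~(q | r), w0
7. ~[][]~(q | r), w0
8. ~(q | r), w0
9. ~q, w0
10. ~r, w0
11. ~s, w1
12. ~(q | r), w1
13. ~q, w1
14. ~r, w1
15. ~[]~(q | r), w2
16. ~(q | r), w2
17. ~q, w2
18. ~r, w2
19. q | r, w3
20. ~(q | r), w3
21. ~q, w3
22. ~r, w3
23. r, w3
Accessibility: w0Rw0, w0Rw1, w0Rw2, w0Rw3, w1Rw1, w2Rw2, w2Rw3, w3Rw3
Branch closes: r and ~r both at w3.
All branches of the negation close; one closing branch shown above.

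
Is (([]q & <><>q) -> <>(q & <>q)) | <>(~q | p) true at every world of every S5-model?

Tableau for the negation ~((([]q & <><>q) -> <>(q & <>q)) | <>(~q | p)):
1. ~((([]q & <><>q) -> <>(q & <>q)) | <>(~q | p)), w0
2. ~(([]q & <><>q) -> <>(q & <>q)), w0
3. ~<>(~q | p), w0
4. []q & <><>q, w0
5. ~<>(q & <>q), w0
6. []q, w0
7. <><>q, w0
8. ~(~q | p), w0
9. q, w0
10. ~p, w0
11. ~(q & <>q), w0
12. ~<>q, w0
13. ~q, w0
Accessibility: w0Rw0
Branch closes: q and ~q both at w0.
Every branch of the negation's tableau closes; the branch above is one of them.

Valid in S5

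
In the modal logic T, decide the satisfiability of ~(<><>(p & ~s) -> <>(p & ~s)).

1. ~(<><>(p & ~s) -> <>(p & ~s)), u
2. <><>(p & ~s), u
3. ~<>(p & ~s), u
4. ~(p & ~s), u
5. s, u
6. <>(p & ~s), v
7. ~(p & ~s), v
8. s, v
9. p & ~s, w
10. p, w
11. ~s, w
Accessibility: uRu, uRv, vRv, vRw, wRw

Yes, satisfiable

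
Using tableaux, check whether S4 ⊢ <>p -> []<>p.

Not valid

Tableau for the negation ~(<>p -> []<>p):
1. ~(<>p -> []<>p), 0
2. <>p, 0
3. ~[]<>p, 0
4. p, 1
5. ~<>p, 2
6. ~p, 2
Accessibility: 0R0, 0R1, 0R2, 1R1, 2R2
The negation has an open branch (countermodel exists).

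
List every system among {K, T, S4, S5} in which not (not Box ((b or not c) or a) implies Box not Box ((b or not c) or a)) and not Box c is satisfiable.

K, T, S4

S4-tableau for the formula:
1. not (not Box ((b or not c) or a) implies Box not Box ((b or not c) or a)) and not Box c, 0
2. not (not Box ((b or not c) or a) implies Box not Box ((b or not c) or a)), 0
3. not Box c, 0
4. not Box ((b or not c) or a), 0
5. not Box not Box ((b or not c) or a), 0
6. not c, 1
7. not ((b or not c) or a), 2
8. not (b or not c), 2
9. not a, 2
10. not b, 2
11. c, 2
12. Box ((b or not c) or a), 3
13. (b or not c) or a, 3
14. a, 3
Accessibility: 0R0, 0R1, 0R2, 0R3, 1R1, 2R2, 3R3
Complete open branch: satisfiable in S4, hence also in K, T (this S4-model is also a K-model and a T-model).
S5-tableau for the formula:
1. not (not Box ((b or not c) or a) implies Box not Box ((b or not c) or a)) and not Box c, 0
2. not (not Box ((b or not c) or a) implies Box not Box ((b or not c) or a)), 0
3. not Box c, 0
4. not Box ((b or not c) or a), 0
5. not Box not Box ((b or not c) or a), 0
6. not c, 1
7. not ((b or not c) or a), 2
8. not (b or not c), 2
9. not a, 2
10. not b, 2
11. c, 2
12. Box ((b or not c) or a), 3
13. (b or not c) or a, 0
14. (b or not c) or a, 1
15. (b or not c) or a, 2
16. (b or not c) or a, 3
17. b or not c, 0
18. b or not c, 1
19. b or not c, 2
20. a, 3
21. not c, 0
22. not c, 2
Accessibility: 0R0, 0R1, 0R2, 0R3, 1R0, 1R1, 1R2, 1R3, 2R0, 2R1, 2R2, 2R3, 3R0, 3R1, 3R2, 3R3
Branch closes: c and not c both at 2.
Every branch closes (one shown): unsatisfiable in S5.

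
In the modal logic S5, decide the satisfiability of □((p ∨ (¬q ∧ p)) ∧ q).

Satisfiable

1. □((p ∨ (¬q ∧ p)) ∧ q), 0
2. (p ∨ (¬q ∧ p)) ∧ q, 0
3. p ∨ (¬q ∧ p), 0
4. q, 0
5. p, 0
Accessibility: 0R0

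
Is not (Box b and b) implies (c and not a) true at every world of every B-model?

Tableau for the negation not (not (Box b and b) implies (c and not a)):
1. not (not (Box b and b) implies (c and not a)), u
2. not (Box b and b), u
3. not (c and not a), u
4. not b, u
5. a, u
Accessibility: uRu
The negation has an open branch (countermodel exists).

No, not valid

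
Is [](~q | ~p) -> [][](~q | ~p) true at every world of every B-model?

Invalid (countermodel exists)

Tableau for the negation ~([](~q | ~p) -> [][](~q | ~p)):
1. ~([](~q | ~p) -> [][](~q | ~p)), w0
2. [](~q | ~p), w0
3. ~[][](~q | ~p), w0
4. ~q | ~p, w0
5. ~p, w0
6. ~[](~q | ~p), w1
7. ~q | ~p, w1
8. ~p, w1
9. ~(~q | ~p), w2
10. q, w2
11. p, w2
Accessibility: w0Rw0, w0Rw1, w1Rw0, w1Rw1, w1Rw2, w2Rw1, w2Rw2
The negation has an open branch (countermodel exists).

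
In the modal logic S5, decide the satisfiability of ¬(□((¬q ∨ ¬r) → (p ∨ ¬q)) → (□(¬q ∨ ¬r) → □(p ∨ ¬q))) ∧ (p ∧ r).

1. ¬(□((¬q ∨ ¬r) → (p ∨ ¬q)) → (□(¬q ∨ ¬r) → □(p ∨ ¬q))) ∧ (p ∧ r), 0
2. ¬(□((¬q ∨ ¬r) → (p ∨ ¬q)) → (□(¬q ∨ ¬r) → □(p ∨ ¬q))), 0   [∧-rule on 1]
3. p ∧ r, 0   [∧-rule on 1]
4. □((¬q ∨ ¬r) → (p ∨ ¬q)), 0   [¬→-rule on 2]
5. ¬(□(¬q ∨ ¬r) → □(p ∨ ¬q)), 0   [¬→-rule on 2]
6. p, 0   [∧-rule on 3]
7. r, 0   [∧-rule on 3]
8. □(¬q ∨ ¬r), 0   [¬→-rule on 5]
9. ¬□(p ∨ ¬q), 0   [¬→-rule on 5]
10. (¬q ∨ ¬r) → (p ∨ ¬q), 0   [□-rule on 4 via 0R0]
11. ¬q ∨ ¬r, 0   [□-rule on 8 via 0R0]
12. p ∨ ¬q, 0   [→-rule on 10 (branches; this branch)]
13. ¬q, 0   [∨-rule on 11 (branches; this branch)]
14. ¬(p ∨ ¬q), 1   [¬□-rule on 9: fresh world 1, 0R1]
15. ¬p, 1   [¬∨-rule on 14]
16. q, 1   [¬∨-rule on 14]
17. (¬q ∨ ¬r) → (p ∨ ¬q), 1   [□-rule on 4 via 0R1]
18. ¬q ∨ ¬r, 1   [□-rule on 8 via 0R1]
19. p ∨ ¬q, 1   [→-rule on 17 (branches; this branch)]
20. ¬r, 1   [∨-rule on 18 (branches; this branch)]
21. ¬q, 1   [∨-rule on 19 (branches; this branch)]
Accessibility: 0R0, 0R1, 1R0, 1R1
Branch closes: q and ¬q both at 1.
All branches of the tableau close; one closing branch shown above.

Unsatisfiable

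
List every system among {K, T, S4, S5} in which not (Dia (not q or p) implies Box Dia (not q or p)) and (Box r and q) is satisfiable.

K, T, S4

S5-tableau for the formula:
1. not (Dia (not q or p) implies Box Dia (not q or p)) and (Box r and q), u
2. not (Dia (not q or p) implies Box Dia (not q or p)), u
3. Box r and q, u
4. Dia (not q or p), u
5. not Box Dia (not q or p), u
6. Box r, u
7. q, u
8. r, u
9. not q or p, v
10. r, v
11. p, v
12. not Dia (not q or p), w
13. r, w
14. not (not q or p), u
15. not p, u
16. not (not q or p), v
17. q, v
18. not p, v
Accessibility: uRu, uRv, uRw, vRu, vRv, vRw, wRu, wRv, wRw
Branch closes: p and not p both at v.
Every branch closes (one shown): unsatisfiable in S5.
S4-tableau for the formula:
1. not (Dia (not q or p) implies Box Dia (not q or p)) and (Box r and q), u
2. not (Dia (not q or p) implies Box Dia (not q or p)), u
3. Box r and q, u
4. Dia (not q or p), u
5. not Box Dia (not q or p), u
6. Box r, u
7. q, u
8. r, u
9. not q or p, v
10. r, v
11. p, v
12. not Dia (not q or p), w
13. r, w
14. not (not q or p), w
15. q, w
16. not p, w
Accessibility: uRu, uRv, uRw, vRv, wRw
Complete open branch: satisfiable in S4, hence also in K, T (this S4-model is also a K-model and a T-model).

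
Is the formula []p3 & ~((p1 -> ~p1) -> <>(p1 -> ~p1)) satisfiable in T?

1. []p3 & ~((p1 -> ~p1) -> <>(p1 -> ~p1)), w0
2. []p3, w0
3. ~((p1 -> ~p1) -> <>(p1 -> ~p1)), w0
4. p1 -> ~p1, w0
5. ~<>(p1 -> ~p1), w0
6. p3, w0
7. ~(p1 -> ~p1), w0
8. p1, w0
9. ~p1, w0
Accessibility: w0Rw0
Branch closes: p1 and ~p1 both at w0.
Every branch closes; the branch above is one of them.

Unsatisfiable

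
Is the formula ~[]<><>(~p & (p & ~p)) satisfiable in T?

Satisfiable

1. ~[]<><>(~p & (p & ~p)), w0
2. ~<><>(~p & (p & ~p)), w1
3. ~<>(~p & (p & ~p)), w1
4. ~(~p & (p & ~p)), w1
5. ~(p & ~p), w1
6. p, w1
Accessibility: w0Rw0, w0Rw1, w1Rw1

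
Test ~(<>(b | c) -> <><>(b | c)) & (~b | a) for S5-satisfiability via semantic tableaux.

Unsatisfiable (every branch closes)

1. ~(<>(b | c) -> <><>(b | c)) & (~b | a), w0
2. ~(<>(b | c) -> <><>(b | c)), w0
3. ~b | a, w0
4. <>(b | c), w0
5. ~<><>(b | c), w0
6. ~<>(b | c), w0
7. ~(b | c), w0
8. ~b, w0
9. ~c, w0
10. a, w0
11. b | c, w1
12. ~<>(b | c), w1
13. ~(b | c), w1
14. ~b, w1
15. ~c, w1
16. c, w1
Accessibility: w0Rw0, w0Rw1, w1Rw0, w1Rw1
Branch closes: c and ~c both at w1.
All branches of the tableau close; one closing branch shown above.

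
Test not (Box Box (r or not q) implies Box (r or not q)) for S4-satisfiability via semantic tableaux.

1. not (Box Box (r or not q) implies Box (r or not q)), w0
2. Box Box (r or not q), w0
3. not Box (r or not q), w0
4. Box (r or not q), w0
5. r or not q, w0
6. not q, w0
7. not (r or not q), w1
8. not r, w1
9. q, w1
10. Box (r or not q), w1
11. r or not q, w1
12. not q, w1
Accessibility: w0Rw0, w0Rw1, w1Rw1
Branch closes: q and not q both at w1.
All branches of the tableau close; one closing branch shown above.

No, unsatisfiable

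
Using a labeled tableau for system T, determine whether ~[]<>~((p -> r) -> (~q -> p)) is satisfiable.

Yes, satisfiable

1. ~[]<>~((p -> r) -> (~q -> p)), 0
2. ~<>~((p -> r) -> (~q -> p)), 1
3. (p -> r) -> (~q -> p), 1
4. ~q -> p, 1
5. p, 1
Accessibility: 0R0, 0R1, 1R1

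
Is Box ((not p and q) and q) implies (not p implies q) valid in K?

Invalid (countermodel exists)

Tableau for the negation not (Box ((not p and q) and q) implies (not p implies q)):
1. not (Box ((not p and q) and q) implies (not p implies q)), u
2. Box ((not p and q) and q), u
3. not (not p implies q), u
4. not p, u
5. not q, u
The negation has an open branch (countermodel exists).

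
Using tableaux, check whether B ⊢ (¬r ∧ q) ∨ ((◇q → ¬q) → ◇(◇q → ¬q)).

Valid in B

Tableau for the negation ¬((¬r ∧ q) ∨ ((◇q → ¬q) → ◇(◇q → ¬q))):
1. ¬((¬r ∧ q) ∨ ((◇q → ¬q) → ◇(◇q → ¬q))), 0
2. ¬(¬r ∧ q), 0
3. ¬((◇q → ¬q) → ◇(◇q → ¬q)), 0
4. ◇q → ¬q, 0
5. ¬◇(◇q → ¬q), 0
6. ¬(◇q → ¬q), 0
7. ◇q, 0
8. q, 0
9. r, 0
10. ¬◇q, 0
11. ¬q, 0
Accessibility: 0R0
Branch closes: q and ¬q both at 0.
Every branch of the negation's tableau closes; the branch above is one of them.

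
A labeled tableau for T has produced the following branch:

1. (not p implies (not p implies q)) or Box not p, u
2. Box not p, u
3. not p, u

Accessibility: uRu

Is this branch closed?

No world carries both an atom and its negation.

No, open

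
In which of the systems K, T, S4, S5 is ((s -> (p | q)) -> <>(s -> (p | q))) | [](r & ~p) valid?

T, S4, S5

T-tableau for the negation ~(((s -> (p | q)) -> <>(s -> (p | q))) | [](r & ~p)):
1. ~(((s -> (p | q)) -> <>(s -> (p | q))) | [](r & ~p)), w0
2. ~((s -> (p | q)) -> <>(s -> (p | q))), w0
3. ~[](r & ~p), w0
4. s -> (p | q), w0
5. ~<>(s -> (p | q)), w0
6. ~(s -> (p | q)), w0
7. s, w0
8. ~(p | q), w0
9. ~p, w0
10. ~q, w0
11. p | q, w0
12. q, w0
Accessibility: w0Rw0
Branch closes: q and ~q both at w0.
Every branch closes (one shown): valid in T, hence also in S4, S5 (every theorem of T is a theorem of S4 and S5).
K-tableau for the negation ~(((s -> (p | q)) -> <>(s -> (p | q))) | [](r & ~p)):
1. ~(((s -> (p | q)) -> <>(s -> (p | q))) | [](r & ~p)), w0
2. ~((s -> (p | q)) -> <>(s -> (p | q))), w0
3. ~[](r & ~p), w0
4. s -> (p | q), w0
5. ~<>(s -> (p | q)), w0
6. p | q, w0
7. q, w0
8. ~(r & ~p), w1
9. ~(s -> (p | q)), w1
10. s, w1
11. ~(p | q), w1
12. ~p, w1
13. ~q, w1
14. ~r, w1
Accessibility: w0Rw1
Complete open branch: countermodel on a K-frame, so not valid in K.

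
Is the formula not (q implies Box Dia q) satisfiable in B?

1. not (q implies Box Dia q), u
2. q, u   [neg-implies-rule on 1]
3. not Box Dia q, u   [neg-implies-rule on 1]
4. not Dia q, v   [neg-Box-rule on 3: fresh world v, uRv]
5. not q, u   [neg-Dia-rule on 4 via vRu]
Accessibility: uRu, uRv, vRu, vRv
Branch closes: q and not q both at u.
Every branch closes; the branch above is one of them.

No, unsatisfiable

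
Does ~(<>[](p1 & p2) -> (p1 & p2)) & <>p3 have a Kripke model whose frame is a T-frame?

1. ~(<>[](p1 & p2) -> (p1 & p2)) & <>p3, u
2. ~(<>[](p1 & p2) -> (p1 & p2)), u   [&-rule on 1]
3. <>p3, u   [&-rule on 1]
4. <>[](p1 & p2), u   [~->-rule on 2]
5. ~(p1 & p2), u   [~->-rule on 2]
6. ~p2, u   [~&-rule on 5 (branches; this branch)]
7. p3, v   [<>-rule on 3: fresh world v, uRv]
8. [](p1 & p2), w   [<>-rule on 4: fresh world w, uRw]
9. p1 & p2, w   [[]-rule on 8 via wRw]
10. p1, w   [&-rule on 9]
11. p2, w   [&-rule on 9]
Accessibility: uRu, uRv, uRw, vRv, wRw

Satisfiable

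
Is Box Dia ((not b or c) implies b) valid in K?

Invalid (countermodel exists)

Tableau for the negation not Box Dia ((not b or c) implies b):
1. not Box Dia ((not b or c) implies b), u
2. not Dia ((not b or c) implies b), v
Accessibility: uRv
The negation has an open branch (countermodel exists).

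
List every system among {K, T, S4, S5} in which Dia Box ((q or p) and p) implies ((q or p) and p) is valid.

S5-tableau for the negation not (Dia Box ((q or p) and p) implies ((q or p) and p)):
1. not (Dia Box ((q or p) and p) implies ((q or p) and p)), 0
2. Dia Box ((q or p) and p), 0
3. not ((q or p) and p), 0
4. not (q or p), 0
5. not q, 0
6. not p, 0
7. Box ((q or p) and p), 1
8. (q or p) and p, 0
9. q or p, 0
10. p, 0
Accessibility: 0R0, 0R1, 1R0, 1R1
Branch closes: p and not p both at 0.
Every branch closes (one shown): valid in S5.
S4-tableau for the negation not (Dia Box ((q or p) and p) implies ((q or p) and p)):
1. not (Dia Box ((q or p) and p) implies ((q or p) and p)), 0
2. Dia Box ((q or p) and p), 0
3. not ((q or p) and p), 0
4. not p, 0
5. Box ((q or p) and p), 1
6. (q or p) and p, 1
7. q or p, 1
8. p, 1
Accessibility: 0R0, 0R1, 1R1
Complete open branch: countermodel on an S4-frame, so not valid in S4, nor in K, T (the same frame is also a K-frame and a T-frame).

S5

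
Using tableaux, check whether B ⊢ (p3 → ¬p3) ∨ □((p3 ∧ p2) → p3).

Tableau for the negation ¬((p3 → ¬p3) ∨ □((p3 ∧ p2) → p3)):
1. ¬((p3 → ¬p3) ∨ □((p3 ∧ p2) → p3)), u
2. ¬(p3 → ¬p3), u
3. ¬□((p3 ∧ p2) → p3), u
4. p3, u
5. ¬((p3 ∧ p2) → p3), v
6. p3 ∧ p2, v
7. ¬p3, v
8. p3, v
9. p2, v
Accessibility: uRu, uRv, vRu, vRv
Branch closes: p3 and ¬p3 both at v.
All branches of the negation close; one closing branch shown above.

Yes, valid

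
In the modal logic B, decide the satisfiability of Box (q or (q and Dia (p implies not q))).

1. Box (q or (q and Dia (p implies not q))), 0
2. q or (q and Dia (p implies not q)), 0
3. q and Dia (p implies not q), 0
4. q, 0
5. Dia (p implies not q), 0
6. p implies not q, 1
7. q or (q and Dia (p implies not q)), 1
8. not p, 1
9. q and Dia (p implies not q), 1
10. q, 1
11. Dia (p implies not q), 1
12. p implies not q, 2
13. not q, 2
Accessibility: 0R0, 0R1, 1R0, 1R1, 1R2, 2R1, 2R2

Satisfiable (open branch found)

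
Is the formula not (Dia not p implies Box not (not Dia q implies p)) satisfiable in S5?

Satisfiable (open branch found)

1. not (Dia not p implies Box not (not Dia q implies p)), 0
2. Dia not p, 0
3. not Box not (not Dia q implies p), 0
4. not p, 1
5. not Dia q implies p, 2
6. p, 2
Accessibility: 0R0, 0R1, 0R2, 1R0, 1R1, 1R2, 2R0, 2R1, 2R2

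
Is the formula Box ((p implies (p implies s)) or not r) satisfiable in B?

1. Box ((p implies (p implies s)) or not r), 0
2. (p implies (p implies s)) or not r, 0
3. not r, 0
Accessibility: 0R0

Yes, satisfiable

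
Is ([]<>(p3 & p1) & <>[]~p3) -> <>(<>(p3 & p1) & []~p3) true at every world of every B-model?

Valid in B

Tableau for the negation ~(([]<>(p3 & p1) & <>[]~p3) -> <>(<>(p3 & p1) & []~p3)):
1. ~(([]<>(p3 & p1) & <>[]~p3) -> <>(<>(p3 & p1) & []~p3)), w0
2. []<>(p3 & p1) & <>[]~p3, w0
3. ~<>(<>(p3 & p1) & []~p3), w0
4. []<>(p3 & p1), w0
5. <>[]~p3, w0
6. ~(<>(p3 & p1) & []~p3), w0
7. <>(p3 & p1), w0
8. ~[]~p3, w0
9. []~p3, w1
10. ~(<>(p3 & p1) & []~p3), w1
11. <>(p3 & p1), w1
12. ~p3, w0
13. ~p3, w1
14. ~<>(p3 & p1), w1
15. ~(p3 & p1), w0
16. ~(p3 & p1), w1
17. ~p1, w0
18. ~p1, w1
19. p3 & p1, w2
20. p3, w2
21. p1, w2
22. ~(<>(p3 & p1) & []~p3), w2
23. <>(p3 & p1), w2
24. ~[]~p3, w2
25. p3, w3
26. ~(<>(p3 & p1) & []~p3), w3
27. <>(p3 & p1), w3
28. ~<>(p3 & p1), w3
29. ~(p3 & p1), w3
30. ~p1, w3
31. p3 & p1, w4
32. p3, w4
33. p1, w4
34. ~p3, w4
Accessibility: w0Rw0, w0Rw1, w0Rw2, w0Rw3, w1Rw0, w1Rw1, w1Rw4, w2Rw0, w2Rw2, w3Rw0, w3Rw3, w4Rw1, w4Rw4
Branch closes: p3 and ~p3 both at w4.
All branches of the negation close; one closing branch shown above.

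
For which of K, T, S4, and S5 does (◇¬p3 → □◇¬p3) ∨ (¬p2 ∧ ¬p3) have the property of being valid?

S5-tableau for the negation ¬((◇¬p3 → □◇¬p3) ∨ (¬p2 ∧ ¬p3)):
1. ¬((◇¬p3 → □◇¬p3) ∨ (¬p2 ∧ ¬p3)), u
2. ¬(◇¬p3 → □◇¬p3), u   [¬∨-rule on 1]
3. ¬(¬p2 ∧ ¬p3), u   [¬∨-rule on 1]
4. ◇¬p3, u   [¬→-rule on 2]
5. ¬□◇¬p3, u   [¬→-rule on 2]
6. p2, u   [¬∧-rule on 3 (branches; this branch)]
7. ¬p3, v   [◇-rule on 4: fresh world v, uRv]
8. ¬◇¬p3, w   [¬□-rule on 5: fresh world w, uRw]
9. p3, u   [¬◇-rule on 8 via wRu]
10. p3, v   [¬◇-rule on 8 via wRv]
Accessibility: uRu, uRv, uRw, vRu, vRv, vRw, wRu, wRv, wRw
Branch closes: p3 and ¬p3 both at v.
Every branch closes (one shown): valid in S5.
S4-tableau for the negation ¬((◇¬p3 → □◇¬p3) ∨ (¬p2 ∧ ¬p3)):
1. ¬((◇¬p3 → □◇¬p3) ∨ (¬p2 ∧ ¬p3)), u
2. ¬(◇¬p3 → □◇¬p3), u   [¬∨-rule on 1]
3. ¬(¬p2 ∧ ¬p3), u   [¬∨-rule on 1]
4. ◇¬p3, u   [¬→-rule on 2]
5. ¬□◇¬p3, u   [¬→-rule on 2]
6. p3, u   [¬∧-rule on 3 (branches; this branch)]
7. ¬p3, v   [◇-rule on 4: fresh world v, uRv]
8. ¬◇¬p3, w   [¬□-rule on 5: fresh world w, uRw]
9. p3, w   [¬◇-rule on 8 via wRw]
Accessibility: uRu, uRv, uRw, vRv, wRw
Complete open branch: countermodel on an S4-frame, so not valid in S4, nor in K, T (the same frame is also a K-frame and a T-frame).

S5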